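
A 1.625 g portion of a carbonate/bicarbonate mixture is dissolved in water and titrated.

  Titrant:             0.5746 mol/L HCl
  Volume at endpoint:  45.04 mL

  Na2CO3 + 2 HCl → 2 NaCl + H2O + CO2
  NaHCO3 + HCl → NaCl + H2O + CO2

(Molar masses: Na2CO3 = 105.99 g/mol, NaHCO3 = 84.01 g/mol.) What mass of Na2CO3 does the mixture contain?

0.9384 g

n(HCl) = 0.04504 × 0.5746 = 0.02588 mol
Let x = n(Na2CO3), y = n(NaHCO3).
Titrant: 2x + 1y = 0.02588;  mass: 105.99x + 84.01y = 1.625
Solving, x = 8.853 × 10^-3 mol, y = 8.173 × 10^-3 mol
mass of Na2CO3 = 8.853 × 10^-3 × 105.99 = 0.9384 g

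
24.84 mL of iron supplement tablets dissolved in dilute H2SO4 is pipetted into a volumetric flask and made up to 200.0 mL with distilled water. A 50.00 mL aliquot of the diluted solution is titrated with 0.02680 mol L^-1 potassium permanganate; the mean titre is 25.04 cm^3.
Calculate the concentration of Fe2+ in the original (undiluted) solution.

0.5403 mol/L

MnO4^- + 5 Fe^2+ + 8 H^+ → Mn^2+ + 5 Fe^3+ + 4 H2O
n(KMnO4) = 0.02504 × 0.02680 = 6.711 × 10^-4 mol
From the 5:1 ratio, n(Fe2+) in the aliquot = 5/1 × 6.711 × 10^-4 = 3.355 × 10^-3 mol
[Fe2+]_dilute = 3.355 × 10^-3 / 0.05000 = 0.06711 mol/L
Dilution factor = 200.0 / 24.84 = 8.052
[Fe2+]_stock = 0.06711 × 8.052 = 0.5403 mol/L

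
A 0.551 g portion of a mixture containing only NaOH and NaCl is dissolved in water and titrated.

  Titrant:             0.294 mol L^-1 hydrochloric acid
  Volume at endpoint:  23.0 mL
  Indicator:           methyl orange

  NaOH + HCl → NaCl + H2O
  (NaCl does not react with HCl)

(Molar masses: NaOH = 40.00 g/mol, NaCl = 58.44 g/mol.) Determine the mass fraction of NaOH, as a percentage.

n(HCl) = 0.0230 × 0.294 = 6.76 × 10^-3 mol
Let x = n(NaOH), y = n(NaCl).
Titrant: 1x = 6.76 × 10^-3;  mass: 40.00x + 58.44y = 0.551
Solving, x = 6.76 × 10^-3 mol, y = 4.80 × 10^-3 mol
mass of NaOH = 6.76 × 10^-3 × 40.00 = 0.270 g
% NaOH = 0.270 / 0.551 × 100 = 49.1 %

49.1 %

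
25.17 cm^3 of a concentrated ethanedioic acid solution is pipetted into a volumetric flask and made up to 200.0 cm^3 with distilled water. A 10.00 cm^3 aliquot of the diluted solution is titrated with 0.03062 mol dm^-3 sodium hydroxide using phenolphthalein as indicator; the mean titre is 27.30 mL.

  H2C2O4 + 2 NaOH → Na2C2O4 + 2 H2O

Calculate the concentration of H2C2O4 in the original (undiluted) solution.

0.3321 mol/L

n(NaOH) = 0.02730 × 0.03062 = 8.359 × 10^-4 mol
From the 1:2 ratio, n(H2C2O4) in the aliquot = 1/2 × 8.359 × 10^-4 = 4.180 × 10^-4 mol
[H2C2O4]_dilute = 4.180 × 10^-4 / 0.01000 = 0.04180 mol/L
Dilution factor = 200.0 / 25.17 = 7.946
[H2C2O4]_stock = 0.04180 × 7.946 = 0.3321 mol/L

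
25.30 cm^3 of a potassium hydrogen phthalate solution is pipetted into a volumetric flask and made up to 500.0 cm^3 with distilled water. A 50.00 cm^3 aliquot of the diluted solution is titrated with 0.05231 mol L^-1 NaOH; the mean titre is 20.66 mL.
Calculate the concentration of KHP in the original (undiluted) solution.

KHC8H4O4 + NaOH → KNaC8H4O4 + H2O
n(NaOH) = 0.02066 × 0.05231 = 1.081 × 10^-3 mol
n(KHC8H4O4) in the aliquot = 1.081 × 10^-3 mol (1:1 ratio)
[KHC8H4O4]_dilute = 1.081 × 10^-3 / 0.05000 = 0.02161 mol/L
Dilution factor = 500.0 / 25.30 = 19.76
[KHC8H4O4]_stock = 0.02161 × 19.76 = 0.4272 mol/L

0.4272 mol/L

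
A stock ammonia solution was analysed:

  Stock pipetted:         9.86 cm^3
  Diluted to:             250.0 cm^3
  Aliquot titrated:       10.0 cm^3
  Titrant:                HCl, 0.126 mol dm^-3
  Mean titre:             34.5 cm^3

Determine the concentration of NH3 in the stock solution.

NH3 + HCl → NH4Cl
n(HCl) = 0.0345 × 0.126 = 4.35 × 10^-3 mol
n(NH3) in the aliquot = 4.35 × 10^-3 mol (1:1 ratio)
[NH3]_dilute = 4.35 × 10^-3 / 0.0100 = 0.435 mol/L
Dilution factor = 250.0 / 9.86 = 25.35
[NH3]_stock = 0.435 × 25.35 = 11.0 mol/L

11.0 mol/L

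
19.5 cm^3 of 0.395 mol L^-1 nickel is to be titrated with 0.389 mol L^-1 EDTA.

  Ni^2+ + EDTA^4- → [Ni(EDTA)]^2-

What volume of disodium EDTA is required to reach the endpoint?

n(Ni2+) = 0.0195 L × 0.395 mol/L = 7.70 × 10^-3 mol
n(EDTA) = 7.70 × 10^-3 mol (1:1 stoichiometry)
V(EDTA) = 7.70 × 10^-3 mol / 0.389 mol/L = 0.0198 L = 19.8 mL

19.8 mL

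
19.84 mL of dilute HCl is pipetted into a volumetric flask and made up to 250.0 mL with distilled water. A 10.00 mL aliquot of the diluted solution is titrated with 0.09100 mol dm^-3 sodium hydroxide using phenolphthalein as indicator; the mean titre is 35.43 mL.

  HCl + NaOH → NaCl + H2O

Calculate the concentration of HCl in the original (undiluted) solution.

4.063 mol/L

n(NaOH) = 0.03543 × 0.09100 = 3.224 × 10^-3 mol
n(HCl) in the aliquot = 3.224 × 10^-3 mol (1:1 ratio)
[HCl]_dilute = 3.224 × 10^-3 / 0.01000 = 0.3224 mol/L
Dilution factor = 250.0 / 19.84 = 12.60
[HCl]_stock = 0.3224 × 12.60 = 4.063 mol/L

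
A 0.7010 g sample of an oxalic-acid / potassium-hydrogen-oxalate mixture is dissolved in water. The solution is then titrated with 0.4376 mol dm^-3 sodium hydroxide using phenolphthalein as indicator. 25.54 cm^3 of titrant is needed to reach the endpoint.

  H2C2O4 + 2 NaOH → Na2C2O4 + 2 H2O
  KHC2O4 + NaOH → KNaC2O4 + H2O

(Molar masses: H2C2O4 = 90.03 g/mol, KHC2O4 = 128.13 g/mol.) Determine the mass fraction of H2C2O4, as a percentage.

56.48 %

n(NaOH) = 0.02554 × 0.4376 = 0.01118 mol
Let x = n(H2C2O4), y = n(KHC2O4).
Titrant: 2x + 1y = 0.01118;  mass: 90.03x + 128.13y = 0.7010
Solving, x = 4.398 × 10^-3 mol, y = 2.381 × 10^-3 mol
mass of H2C2O4 = 4.398 × 10^-3 × 90.03 = 0.3959 g
% H2C2O4 = 0.3959 / 0.7010 × 100 = 56.48 %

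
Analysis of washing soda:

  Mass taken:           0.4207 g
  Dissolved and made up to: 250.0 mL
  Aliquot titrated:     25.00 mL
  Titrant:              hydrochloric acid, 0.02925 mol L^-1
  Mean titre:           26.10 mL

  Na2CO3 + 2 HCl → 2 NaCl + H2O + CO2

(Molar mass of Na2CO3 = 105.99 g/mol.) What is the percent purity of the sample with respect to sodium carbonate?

n(HCl) per titration = 0.02610 × 0.02925 = 7.634 × 10^-4 mol
From the 1:2 ratio, n(Na2CO3) in each aliquot = 1/2 × 7.634 × 10^-4 = 3.817 × 10^-4 mol
n(Na2CO3) in the whole flask = 3.817 × 10^-4 × 250.0/25.00 = 3.817 × 10^-3 mol
mass of Na2CO3 = 3.817 × 10^-3 × 105.99 = 0.4046 g
% Na2CO3 = 0.4046 / 0.4207 × 100 = 96.17 %

96.17 %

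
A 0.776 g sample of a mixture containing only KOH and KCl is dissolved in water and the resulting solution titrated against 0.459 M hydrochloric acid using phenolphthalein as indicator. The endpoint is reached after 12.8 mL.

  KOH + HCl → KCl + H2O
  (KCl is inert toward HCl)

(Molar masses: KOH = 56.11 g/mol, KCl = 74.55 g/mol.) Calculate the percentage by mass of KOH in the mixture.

42.5 %

n(HCl) = 0.0128 × 0.459 = 5.88 × 10^-3 mol
Let x = n(KOH), y = n(KCl).
Titrant: 1x = 5.88 × 10^-3;  mass: 56.11x + 74.55y = 0.776
Solving, x = 5.88 × 10^-3 mol, y = 5.99 × 10^-3 mol
mass of KOH = 5.88 × 10^-3 × 56.11 = 0.330 g
% KOH = 0.330 / 0.776 × 100 = 42.5 %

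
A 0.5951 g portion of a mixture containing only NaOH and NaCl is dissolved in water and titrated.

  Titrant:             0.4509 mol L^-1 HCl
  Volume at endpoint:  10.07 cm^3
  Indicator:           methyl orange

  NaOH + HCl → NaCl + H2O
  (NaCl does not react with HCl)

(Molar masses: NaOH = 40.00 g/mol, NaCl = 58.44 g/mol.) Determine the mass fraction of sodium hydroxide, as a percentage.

30.52 %

n(HCl) = 0.01007 × 0.4509 = 4.541 × 10^-3 mol
Let x = n(NaOH), y = n(NaCl).
Titrant: 1x = 4.541 × 10^-3;  mass: 40.00x + 58.44y = 0.5951
Solving, x = 4.541 × 10^-3 mol, y = 7.075 × 10^-3 mol
mass of NaOH = 4.541 × 10^-3 × 40.00 = 0.1816 g
% NaOH = 0.1816 / 0.5951 × 100 = 30.52 %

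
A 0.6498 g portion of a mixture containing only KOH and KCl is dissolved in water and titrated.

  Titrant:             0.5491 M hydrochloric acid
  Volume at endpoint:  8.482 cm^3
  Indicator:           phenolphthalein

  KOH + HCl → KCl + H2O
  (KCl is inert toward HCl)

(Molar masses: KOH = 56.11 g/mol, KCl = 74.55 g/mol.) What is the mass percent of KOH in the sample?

40.22 %

n(HCl) = 0.008482 × 0.5491 = 4.657 × 10^-3 mol
Let x = n(KOH), y = n(KCl).
Titrant: 1x = 4.657 × 10^-3;  mass: 56.11x + 74.55y = 0.6498
Solving, x = 4.657 × 10^-3 mol, y = 5.211 × 10^-3 mol
mass of KOH = 4.657 × 10^-3 × 56.11 = 0.2613 g
% KOH = 0.2613 / 0.6498 × 100 = 40.22 %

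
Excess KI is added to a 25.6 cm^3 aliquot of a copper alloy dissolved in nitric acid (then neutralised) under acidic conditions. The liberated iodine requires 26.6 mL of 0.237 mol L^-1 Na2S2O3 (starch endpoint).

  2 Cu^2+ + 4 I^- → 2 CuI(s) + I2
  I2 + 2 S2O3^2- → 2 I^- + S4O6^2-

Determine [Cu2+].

0.246 mol/L

n(S2O3^2-) = 0.0266 × 0.237 = 6.30 × 10^-3 mol
n(I2) = n(S2O3^2-)/2 = 3.15 × 10^-3 mol
From the 2:1 ratio, n(Cu2+) in the aliquot = 2/1 × 3.15 × 10^-3 = 6.30 × 10^-3 mol
[Cu2+] = 6.30 × 10^-3 / 0.0256 = 0.246 mol/L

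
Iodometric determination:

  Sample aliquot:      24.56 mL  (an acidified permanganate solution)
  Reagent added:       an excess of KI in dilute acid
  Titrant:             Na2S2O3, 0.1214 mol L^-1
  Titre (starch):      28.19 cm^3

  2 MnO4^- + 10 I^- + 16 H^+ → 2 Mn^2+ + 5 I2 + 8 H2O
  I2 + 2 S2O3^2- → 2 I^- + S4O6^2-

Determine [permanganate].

0.02787 mol/L

n(S2O3^2-) = 0.02819 × 0.1214 = 3.422 × 10^-3 mol
n(I2) = n(S2O3^2-)/2 = 1.711 × 10^-3 mol
From the 2:5 ratio, n(MnO4^-) in the aliquot = 2/5 × 1.711 × 10^-3 = 6.845 × 10^-4 mol
[MnO4^-] = 6.845 × 10^-4 / 0.02456 = 0.02787 mol/L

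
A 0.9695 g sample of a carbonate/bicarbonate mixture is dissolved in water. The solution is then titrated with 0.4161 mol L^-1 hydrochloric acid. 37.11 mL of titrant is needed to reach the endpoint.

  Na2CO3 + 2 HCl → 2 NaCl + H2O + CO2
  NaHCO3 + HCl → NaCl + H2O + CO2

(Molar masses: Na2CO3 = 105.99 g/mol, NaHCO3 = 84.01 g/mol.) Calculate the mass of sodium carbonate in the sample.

0.5600 g

n(HCl) = 0.03711 × 0.4161 = 0.01544 mol
Let x = n(Na2CO3), y = n(NaHCO3).
Titrant: 2x + 1y = 0.01544;  mass: 105.99x + 84.01y = 0.9695
Solving, x = 5.284 × 10^-3 mol, y = 4.874 × 10^-3 mol
mass of Na2CO3 = 5.284 × 10^-3 × 105.99 = 0.5600 g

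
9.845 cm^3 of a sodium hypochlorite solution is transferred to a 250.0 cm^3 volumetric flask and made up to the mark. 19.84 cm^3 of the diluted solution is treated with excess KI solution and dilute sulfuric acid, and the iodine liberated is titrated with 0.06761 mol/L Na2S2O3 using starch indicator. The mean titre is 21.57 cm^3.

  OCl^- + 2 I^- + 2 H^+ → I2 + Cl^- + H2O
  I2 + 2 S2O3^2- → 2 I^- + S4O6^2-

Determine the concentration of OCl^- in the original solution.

0.9333 mol/L

n(S2O3^2-) = 0.02157 × 0.06761 = 1.458 × 10^-3 mol
n(I2) = n(S2O3^2-)/2 = 7.292 × 10^-4 mol
n(OCl^-) in the aliquot = 7.292 × 10^-4 mol (1:1 ratio)
[OCl^-]_dilute = 7.292 × 10^-4 / 0.01984 = 0.03675 mol/L
[OCl^-]_original = 0.03675 × 250.0/9.845 = 0.9333 mol/L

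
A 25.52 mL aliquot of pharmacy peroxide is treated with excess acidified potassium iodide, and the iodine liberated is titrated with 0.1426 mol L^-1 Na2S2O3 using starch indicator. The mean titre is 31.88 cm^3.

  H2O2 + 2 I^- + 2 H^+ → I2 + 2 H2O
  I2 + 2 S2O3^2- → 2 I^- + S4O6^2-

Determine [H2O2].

n(S2O3^2-) = 0.03188 × 0.1426 = 4.546 × 10^-3 mol
n(I2) = n(S2O3^2-)/2 = 2.273 × 10^-3 mol
n(H2O2) in the aliquot = 2.273 × 10^-3 mol (1:1 ratio)
[H2O2] = 2.273 × 10^-3 / 0.02552 = 0.08907 mol/L

0.08907 mol/L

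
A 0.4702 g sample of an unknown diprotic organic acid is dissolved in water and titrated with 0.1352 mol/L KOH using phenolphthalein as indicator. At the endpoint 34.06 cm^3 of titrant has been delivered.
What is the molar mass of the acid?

204.2 g/mol

n(KOH) = 0.03406 L × 0.1352 mol/L = 4.605 × 10^-3 mol
From the 1:2 ratio, n(H2A) = 1/2 × 4.605 × 10^-3 = 2.302 × 10^-3 mol
M = m / n = 0.4702 g / 2.302 × 10^-3 mol = 204.2 g/mol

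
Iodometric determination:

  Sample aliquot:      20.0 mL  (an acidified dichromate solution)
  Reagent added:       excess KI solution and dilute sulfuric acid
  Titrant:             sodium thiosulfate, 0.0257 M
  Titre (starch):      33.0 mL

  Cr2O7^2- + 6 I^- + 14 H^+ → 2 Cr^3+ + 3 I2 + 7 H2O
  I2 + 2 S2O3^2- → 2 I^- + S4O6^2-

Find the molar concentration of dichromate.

0.00707 M

n(S2O3^2-) = 0.0330 × 0.0257 = 8.48 × 10^-4 mol
n(I2) = n(S2O3^2-)/2 = 4.24 × 10^-4 mol
From the 1:3 ratio, n(Cr2O7^2-) in the aliquot = 1/3 × 4.24 × 10^-4 = 1.41 × 10^-4 mol
[Cr2O7^2-] = 1.41 × 10^-4 / 0.0200 = 0.00707 mol/L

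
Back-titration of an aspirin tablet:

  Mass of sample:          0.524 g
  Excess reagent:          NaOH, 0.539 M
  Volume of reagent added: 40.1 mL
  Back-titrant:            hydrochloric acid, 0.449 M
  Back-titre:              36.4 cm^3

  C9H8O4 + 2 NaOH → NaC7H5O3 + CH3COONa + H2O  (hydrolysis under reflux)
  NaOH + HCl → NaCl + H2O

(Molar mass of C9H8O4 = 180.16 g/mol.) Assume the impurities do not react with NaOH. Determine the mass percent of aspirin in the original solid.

n(NaOH) added = 0.0401 × 0.539 = 0.0216 mol
n(HCl) used in back-titration = 0.0364 × 0.449 = 0.0163 mol
n(NaOH) left over = 0.0163 mol (1:1 ratio)
n(NaOH) consumed by analyte = 0.0216 − 0.0163 = 5.27 × 10^-3 mol
From the 1:2 ratio, n(C9H8O4) = 1/2 × 5.27 × 10^-3 = 2.64 × 10^-3 mol
mass of C9H8O4 = 2.64 × 10^-3 × 180.16 = 0.475 g
% C9H8O4 = 0.475 / 0.524 × 100 = 90.6 %

90.6 %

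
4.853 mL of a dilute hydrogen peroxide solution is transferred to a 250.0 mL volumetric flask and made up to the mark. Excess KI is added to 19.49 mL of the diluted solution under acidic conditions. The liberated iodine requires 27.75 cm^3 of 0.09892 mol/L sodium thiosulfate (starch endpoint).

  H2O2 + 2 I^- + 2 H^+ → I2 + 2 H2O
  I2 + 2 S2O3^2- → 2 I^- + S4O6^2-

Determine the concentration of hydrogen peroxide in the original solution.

n(S2O3^2-) = 0.02775 × 0.09892 = 2.745 × 10^-3 mol
n(I2) = n(S2O3^2-)/2 = 1.373 × 10^-3 mol
n(H2O2) in the aliquot = 1.373 × 10^-3 mol (1:1 ratio)
[H2O2]_dilute = 1.373 × 10^-3 / 0.01949 = 0.07042 mol/L
[H2O2]_original = 0.07042 × 250.0/4.853 = 3.628 mol/L

3.628 mol/L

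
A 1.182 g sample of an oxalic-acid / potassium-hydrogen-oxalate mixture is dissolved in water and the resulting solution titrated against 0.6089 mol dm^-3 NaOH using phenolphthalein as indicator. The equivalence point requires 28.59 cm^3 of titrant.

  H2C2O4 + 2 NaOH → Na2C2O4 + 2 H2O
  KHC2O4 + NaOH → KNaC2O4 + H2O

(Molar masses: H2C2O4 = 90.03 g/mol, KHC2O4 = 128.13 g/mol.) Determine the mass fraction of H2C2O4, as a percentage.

n(NaOH) = 0.02859 × 0.6089 = 0.01741 mol
Let x = n(H2C2O4), y = n(KHC2O4).
Titrant: 2x + 1y = 0.01741;  mass: 90.03x + 128.13y = 1.182
Solving, x = 6.308 × 10^-3 mol, y = 4.793 × 10^-3 mol
mass of H2C2O4 = 6.308 × 10^-3 × 90.03 = 0.5679 g
% H2C2O4 = 0.5679 / 1.182 × 100 = 48.04 %

48.04 %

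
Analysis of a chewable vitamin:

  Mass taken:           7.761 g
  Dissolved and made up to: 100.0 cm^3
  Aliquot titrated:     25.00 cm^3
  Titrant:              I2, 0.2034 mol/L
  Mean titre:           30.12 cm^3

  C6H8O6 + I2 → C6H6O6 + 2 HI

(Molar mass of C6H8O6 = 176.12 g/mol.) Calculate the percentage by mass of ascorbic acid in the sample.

55.61 %

n(I2) per titration = 0.03012 × 0.2034 = 6.126 × 10^-3 mol
n(C6H8O6) in each aliquot = 6.126 × 10^-3 mol (1:1 ratio)
n(C6H8O6) in the whole flask = 6.126 × 10^-3 × 100.0/25.00 = 0.02451 mol
mass of C6H8O6 = 0.02451 × 176.12 = 4.316 g
% C6H8O6 = 4.316 / 7.761 × 100 = 55.61 %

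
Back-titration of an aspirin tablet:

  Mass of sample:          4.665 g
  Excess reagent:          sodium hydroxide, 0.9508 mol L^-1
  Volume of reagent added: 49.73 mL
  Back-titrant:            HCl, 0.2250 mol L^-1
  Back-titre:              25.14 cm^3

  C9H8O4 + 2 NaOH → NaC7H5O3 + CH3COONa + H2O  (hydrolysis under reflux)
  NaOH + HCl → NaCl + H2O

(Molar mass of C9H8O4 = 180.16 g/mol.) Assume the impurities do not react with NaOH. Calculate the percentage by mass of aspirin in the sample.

n(NaOH) added = 0.04973 × 0.9508 = 0.04728 mol
n(HCl) used in back-titration = 0.02514 × 0.2250 = 5.657 × 10^-3 mol
n(NaOH) left over = 5.657 × 10^-3 mol (1:1 ratio)
n(NaOH) consumed by analyte = 0.04728 − 5.657 × 10^-3 = 0.04163 mol
From the 1:2 ratio, n(C9H8O4) = 1/2 × 0.04163 = 0.02081 mol
mass of C9H8O4 = 0.02081 × 180.16 = 3.750 g
% C9H8O4 = 3.750 / 4.665 × 100 = 80.38 %

80.38 %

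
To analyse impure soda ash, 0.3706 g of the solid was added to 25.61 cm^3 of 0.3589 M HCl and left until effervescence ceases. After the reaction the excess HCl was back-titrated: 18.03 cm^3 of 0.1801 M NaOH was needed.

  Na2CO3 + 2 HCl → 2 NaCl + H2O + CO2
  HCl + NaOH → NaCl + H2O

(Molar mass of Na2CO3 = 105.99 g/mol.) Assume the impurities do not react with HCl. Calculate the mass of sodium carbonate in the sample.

n(HCl) added = 0.02561 × 0.3589 = 9.191 × 10^-3 mol
n(NaOH) used in back-titration = 0.01803 × 0.1801 = 3.247 × 10^-3 mol
n(HCl) left over = 3.247 × 10^-3 mol (1:1 ratio)
n(HCl) consumed by analyte = 9.191 × 10^-3 − 3.247 × 10^-3 = 5.944 × 10^-3 mol
From the 1:2 ratio, n(Na2CO3) = 1/2 × 5.944 × 10^-3 = 2.972 × 10^-3 mol
mass of Na2CO3 = 2.972 × 10^-3 × 105.99 = 0.3150 g

0.3150 g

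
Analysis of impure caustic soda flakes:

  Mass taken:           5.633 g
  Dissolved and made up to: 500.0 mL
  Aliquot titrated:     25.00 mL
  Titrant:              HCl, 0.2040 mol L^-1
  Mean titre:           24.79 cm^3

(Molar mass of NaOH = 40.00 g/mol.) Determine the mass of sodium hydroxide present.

4.046 g

NaOH + HCl → NaCl + H2O
n(HCl) per titration = 0.02479 × 0.2040 = 5.057 × 10^-3 mol
n(NaOH) in each aliquot = 5.057 × 10^-3 mol (1:1 ratio)
n(NaOH) in the whole flask = 5.057 × 10^-3 × 500.0/25.00 = 0.1011 mol
mass of NaOH = 0.1011 × 40.00 = 4.046 g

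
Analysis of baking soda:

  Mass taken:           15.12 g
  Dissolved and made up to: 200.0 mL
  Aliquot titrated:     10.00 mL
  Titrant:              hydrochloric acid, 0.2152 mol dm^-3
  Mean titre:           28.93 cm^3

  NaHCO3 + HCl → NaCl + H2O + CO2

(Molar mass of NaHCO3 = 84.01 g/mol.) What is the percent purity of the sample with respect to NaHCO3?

69.18 %

n(HCl) per titration = 0.02893 × 0.2152 = 6.226 × 10^-3 mol
n(NaHCO3) in each aliquot = 6.226 × 10^-3 mol (1:1 ratio)
n(NaHCO3) in the whole flask = 6.226 × 10^-3 × 200.0/10.00 = 0.1245 mol
mass of NaHCO3 = 0.1245 × 84.01 = 10.46 g
% NaHCO3 = 10.46 / 15.12 × 100 = 69.18 %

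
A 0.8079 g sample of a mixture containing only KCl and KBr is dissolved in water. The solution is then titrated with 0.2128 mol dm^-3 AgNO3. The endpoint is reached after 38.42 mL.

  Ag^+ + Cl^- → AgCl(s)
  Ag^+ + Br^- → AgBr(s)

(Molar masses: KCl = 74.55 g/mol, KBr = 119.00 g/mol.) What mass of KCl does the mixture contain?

0.2768 g

n(AgNO3) = 0.03842 × 0.2128 = 8.176 × 10^-3 mol
Let x = n(KCl), y = n(KBr).
Titrant: 1x + 1y = 8.176 × 10^-3;  mass: 74.55x + 119.00y = 0.8079
Solving, x = 3.712 × 10^-3 mol, y = 4.463 × 10^-3 mol
mass of KCl = 3.712 × 10^-3 × 74.55 = 0.2768 g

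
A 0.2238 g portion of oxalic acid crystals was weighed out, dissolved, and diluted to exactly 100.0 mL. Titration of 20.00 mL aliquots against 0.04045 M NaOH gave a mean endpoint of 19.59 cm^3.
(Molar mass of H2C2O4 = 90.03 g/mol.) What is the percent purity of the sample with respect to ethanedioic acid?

79.69 %

H2C2O4 + 2 NaOH → Na2C2O4 + 2 H2O
n(NaOH) per titration = 0.01959 × 0.04045 = 7.924 × 10^-4 mol
From the 1:2 ratio, n(H2C2O4) in each aliquot = 1/2 × 7.924 × 10^-4 = 3.962 × 10^-4 mol
n(H2C2O4) in the whole flask = 3.962 × 10^-4 × 100.0/20.00 = 1.981 × 10^-3 mol
mass of H2C2O4 = 1.981 × 10^-3 × 90.03 = 0.1784 g
% H2C2O4 = 0.1784 / 0.2238 × 100 = 79.69 %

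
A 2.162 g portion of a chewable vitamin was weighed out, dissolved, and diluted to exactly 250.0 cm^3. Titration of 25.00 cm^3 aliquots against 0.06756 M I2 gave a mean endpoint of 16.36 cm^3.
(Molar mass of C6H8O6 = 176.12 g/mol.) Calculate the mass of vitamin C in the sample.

C6H8O6 + I2 → C6H6O6 + 2 HI
n(I2) per titration = 0.01636 × 0.06756 = 1.105 × 10^-3 mol
n(C6H8O6) in each aliquot = 1.105 × 10^-3 mol (1:1 ratio)
n(C6H8O6) in the whole flask = 1.105 × 10^-3 × 250.0/25.00 = 0.01105 mol
mass of C6H8O6 = 0.01105 × 176.12 = 1.947 g

1.947 g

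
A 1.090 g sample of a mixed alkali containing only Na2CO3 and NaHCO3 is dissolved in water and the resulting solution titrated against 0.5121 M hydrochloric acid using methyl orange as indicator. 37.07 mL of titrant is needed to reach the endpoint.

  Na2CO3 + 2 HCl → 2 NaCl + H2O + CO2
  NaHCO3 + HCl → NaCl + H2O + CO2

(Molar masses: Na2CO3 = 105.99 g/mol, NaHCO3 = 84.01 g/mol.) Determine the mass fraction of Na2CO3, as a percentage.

n(HCl) = 0.03707 × 0.5121 = 0.01898 mol
Let x = n(Na2CO3), y = n(NaHCO3).
Titrant: 2x + 1y = 0.01898;  mass: 105.99x + 84.01y = 1.090
Solving, x = 8.138 × 10^-3 mol, y = 2.707 × 10^-3 mol
mass of Na2CO3 = 8.138 × 10^-3 × 105.99 = 0.8626 g
% Na2CO3 = 0.8626 / 1.090 × 100 = 79.13 %

79.13 %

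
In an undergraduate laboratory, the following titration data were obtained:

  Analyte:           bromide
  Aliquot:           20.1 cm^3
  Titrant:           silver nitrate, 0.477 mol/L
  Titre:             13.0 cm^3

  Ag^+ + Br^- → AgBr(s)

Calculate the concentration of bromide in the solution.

0.309 mol/L

n(AgNO3) = 0.0130 L × 0.477 mol/L = 6.20 × 10^-3 mol
n(Br-) = 6.20 × 10^-3 mol (1:1 mole ratio)
[Br-] = 6.20 × 10^-3 mol / 0.0201 L = 0.309 mol/L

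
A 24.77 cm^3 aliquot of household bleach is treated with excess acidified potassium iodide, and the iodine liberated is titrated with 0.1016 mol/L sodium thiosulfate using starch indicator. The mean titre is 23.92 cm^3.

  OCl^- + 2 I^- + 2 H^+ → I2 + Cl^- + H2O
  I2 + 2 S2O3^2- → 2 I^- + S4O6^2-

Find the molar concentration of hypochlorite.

0.04906 mol/L

n(S2O3^2-) = 0.02392 × 0.1016 = 2.430 × 10^-3 mol
n(I2) = n(S2O3^2-)/2 = 1.215 × 10^-3 mol
n(OCl^-) in the aliquot = 1.215 × 10^-3 mol (1:1 ratio)
[OCl^-] = 1.215 × 10^-3 / 0.02477 = 0.04906 mol/L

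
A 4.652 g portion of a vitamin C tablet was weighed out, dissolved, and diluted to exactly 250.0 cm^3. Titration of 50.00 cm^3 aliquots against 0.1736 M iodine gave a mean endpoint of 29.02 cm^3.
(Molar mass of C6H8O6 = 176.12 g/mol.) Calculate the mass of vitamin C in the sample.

C6H8O6 + I2 → C6H6O6 + 2 HI
n(I2) per titration = 0.02902 × 0.1736 = 5.038 × 10^-3 mol
n(C6H8O6) in each aliquot = 5.038 × 10^-3 mol (1:1 ratio)
n(C6H8O6) in the whole flask = 5.038 × 10^-3 × 250.0/50.00 = 0.02519 mol
mass of C6H8O6 = 0.02519 × 176.12 = 4.436 g

4.436 g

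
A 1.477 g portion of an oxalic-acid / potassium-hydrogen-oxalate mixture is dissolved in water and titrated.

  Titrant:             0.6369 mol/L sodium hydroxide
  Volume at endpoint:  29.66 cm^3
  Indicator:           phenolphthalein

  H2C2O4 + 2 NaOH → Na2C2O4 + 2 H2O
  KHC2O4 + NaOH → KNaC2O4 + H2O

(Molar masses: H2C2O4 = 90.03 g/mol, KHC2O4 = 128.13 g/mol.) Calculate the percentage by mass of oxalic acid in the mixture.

34.59 %

n(NaOH) = 0.02966 × 0.6369 = 0.01889 mol
Let x = n(H2C2O4), y = n(KHC2O4).
Titrant: 2x + 1y = 0.01889;  mass: 90.03x + 128.13y = 1.477
Solving, x = 5.675 × 10^-3 mol, y = 7.540 × 10^-3 mol
mass of H2C2O4 = 5.675 × 10^-3 × 90.03 = 0.5110 g
% H2C2O4 = 0.5110 / 1.477 × 100 = 34.59 %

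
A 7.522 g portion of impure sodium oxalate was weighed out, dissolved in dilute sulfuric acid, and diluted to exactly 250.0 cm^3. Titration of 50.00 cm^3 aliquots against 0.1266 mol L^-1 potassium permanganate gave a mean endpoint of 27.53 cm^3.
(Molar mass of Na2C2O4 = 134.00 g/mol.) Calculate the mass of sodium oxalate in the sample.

2 MnO4^- + 5 C2O4^2- + 16 H^+ → 2 Mn^2+ + 10 CO2 + 8 H2O
n(KMnO4) per titration = 0.02753 × 0.1266 = 3.485 × 10^-3 mol
From the 5:2 ratio, n(Na2C2O4) in each aliquot = 5/2 × 3.485 × 10^-3 = 8.713 × 10^-3 mol
n(Na2C2O4) in the whole flask = 8.713 × 10^-3 × 250.0/50.00 = 0.04357 mol
mass of Na2C2O4 = 0.04357 × 134.00 = 5.838 g

5.838 g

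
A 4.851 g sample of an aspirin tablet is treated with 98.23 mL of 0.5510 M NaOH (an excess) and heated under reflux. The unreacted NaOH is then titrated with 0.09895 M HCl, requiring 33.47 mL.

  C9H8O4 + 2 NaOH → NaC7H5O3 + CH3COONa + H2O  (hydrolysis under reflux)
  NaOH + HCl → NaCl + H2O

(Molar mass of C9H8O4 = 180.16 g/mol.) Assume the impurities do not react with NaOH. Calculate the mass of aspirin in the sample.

4.577 g

n(NaOH) added = 0.09823 × 0.5510 = 0.05412 mol
n(HCl) used in back-titration = 0.03347 × 0.09895 = 3.312 × 10^-3 mol
n(NaOH) left over = 3.312 × 10^-3 mol (1:1 ratio)
n(NaOH) consumed by analyte = 0.05412 − 3.312 × 10^-3 = 0.05081 mol
From the 1:2 ratio, n(C9H8O4) = 1/2 × 0.05081 = 0.02541 mol
mass of C9H8O4 = 0.02541 × 180.16 = 4.577 g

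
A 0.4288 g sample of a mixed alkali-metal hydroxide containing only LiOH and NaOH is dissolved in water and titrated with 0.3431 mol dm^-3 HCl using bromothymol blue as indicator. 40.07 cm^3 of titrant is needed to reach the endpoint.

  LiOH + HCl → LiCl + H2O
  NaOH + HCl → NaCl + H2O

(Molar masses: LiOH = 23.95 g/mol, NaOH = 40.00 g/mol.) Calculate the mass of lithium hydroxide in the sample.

n(HCl) = 0.04007 × 0.3431 = 0.01375 mol
Let x = n(LiOH), y = n(NaOH).
Titrant: 1x + 1y = 0.01375;  mass: 23.95x + 40.00y = 0.4288
Solving, x = 7.546 × 10^-3 mol, y = 6.202 × 10^-3 mol
mass of LiOH = 7.546 × 10^-3 × 23.95 = 0.1807 g

0.1807 g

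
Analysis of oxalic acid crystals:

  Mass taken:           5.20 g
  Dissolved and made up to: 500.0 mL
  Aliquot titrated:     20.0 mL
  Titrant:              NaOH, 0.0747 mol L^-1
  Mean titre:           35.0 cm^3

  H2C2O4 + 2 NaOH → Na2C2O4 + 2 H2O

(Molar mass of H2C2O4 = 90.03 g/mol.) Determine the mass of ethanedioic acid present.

n(NaOH) per titration = 0.0350 × 0.0747 = 2.61 × 10^-3 mol
From the 1:2 ratio, n(H2C2O4) in each aliquot = 1/2 × 2.61 × 10^-3 = 1.31 × 10^-3 mol
n(H2C2O4) in the whole flask = 1.31 × 10^-3 × 500.0/20.0 = 0.0327 mol
mass of H2C2O4 = 0.0327 × 90.03 = 2.94 g

2.94 g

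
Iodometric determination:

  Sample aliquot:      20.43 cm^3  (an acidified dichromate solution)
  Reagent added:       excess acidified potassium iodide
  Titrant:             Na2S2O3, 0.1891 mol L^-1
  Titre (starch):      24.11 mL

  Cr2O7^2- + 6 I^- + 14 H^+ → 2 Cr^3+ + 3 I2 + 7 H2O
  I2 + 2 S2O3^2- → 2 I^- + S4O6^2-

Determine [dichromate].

n(S2O3^2-) = 0.02411 × 0.1891 = 4.559 × 10^-3 mol
n(I2) = n(S2O3^2-)/2 = 2.280 × 10^-3 mol
From the 1:3 ratio, n(Cr2O7^2-) in the aliquot = 1/3 × 2.280 × 10^-3 = 7.599 × 10^-4 mol
[Cr2O7^2-] = 7.599 × 10^-4 / 0.02043 = 0.03719 mol/L

0.03719 mol/L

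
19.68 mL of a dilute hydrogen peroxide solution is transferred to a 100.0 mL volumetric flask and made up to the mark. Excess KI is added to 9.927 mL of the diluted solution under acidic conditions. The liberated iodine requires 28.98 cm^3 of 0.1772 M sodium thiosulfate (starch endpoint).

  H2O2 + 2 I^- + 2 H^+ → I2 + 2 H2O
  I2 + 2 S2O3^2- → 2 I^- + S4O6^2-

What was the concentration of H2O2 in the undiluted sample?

1.314 M

n(S2O3^2-) = 0.02898 × 0.1772 = 5.135 × 10^-3 mol
n(I2) = n(S2O3^2-)/2 = 2.568 × 10^-3 mol
n(H2O2) in the aliquot = 2.568 × 10^-3 mol (1:1 ratio)
[H2O2]_dilute = 2.568 × 10^-3 / 0.009927 = 0.2587 mol/L
[H2O2]_original = 0.2587 × 100.0/19.68 = 1.314 mol/L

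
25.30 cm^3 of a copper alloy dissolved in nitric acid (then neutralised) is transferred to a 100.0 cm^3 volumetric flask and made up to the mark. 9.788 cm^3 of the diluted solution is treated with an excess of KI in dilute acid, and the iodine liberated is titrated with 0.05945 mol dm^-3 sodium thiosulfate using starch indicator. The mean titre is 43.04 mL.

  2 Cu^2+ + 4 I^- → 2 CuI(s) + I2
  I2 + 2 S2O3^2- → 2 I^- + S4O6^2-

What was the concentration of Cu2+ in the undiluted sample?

n(S2O3^2-) = 0.04304 × 0.05945 = 2.559 × 10^-3 mol
n(I2) = n(S2O3^2-)/2 = 1.279 × 10^-3 mol
From the 2:1 ratio, n(Cu2+) in the aliquot = 2/1 × 1.279 × 10^-3 = 2.559 × 10^-3 mol
[Cu2+]_dilute = 2.559 × 10^-3 / 0.009788 = 0.2614 mol/L
[Cu2+]_original = 0.2614 × 100.0/25.30 = 1.033 mol/L

1.033 mol/L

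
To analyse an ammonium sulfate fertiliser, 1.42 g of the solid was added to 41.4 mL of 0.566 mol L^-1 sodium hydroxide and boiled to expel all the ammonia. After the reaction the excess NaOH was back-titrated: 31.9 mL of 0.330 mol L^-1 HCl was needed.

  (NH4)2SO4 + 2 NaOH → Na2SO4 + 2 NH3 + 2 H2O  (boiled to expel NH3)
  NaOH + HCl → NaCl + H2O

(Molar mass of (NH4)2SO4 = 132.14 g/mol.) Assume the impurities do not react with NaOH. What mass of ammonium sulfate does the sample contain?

0.853 g

n(NaOH) added = 0.0414 × 0.566 = 0.0234 mol
n(HCl) used in back-titration = 0.0319 × 0.330 = 0.0105 mol
n(NaOH) left over = 0.0105 mol (1:1 ratio)
n(NaOH) consumed by analyte = 0.0234 − 0.0105 = 0.0129 mol
From the 1:2 ratio, n((NH4)2SO4) = 1/2 × 0.0129 = 6.45 × 10^-3 mol
mass of (NH4)2SO4 = 6.45 × 10^-3 × 132.14 = 0.853 g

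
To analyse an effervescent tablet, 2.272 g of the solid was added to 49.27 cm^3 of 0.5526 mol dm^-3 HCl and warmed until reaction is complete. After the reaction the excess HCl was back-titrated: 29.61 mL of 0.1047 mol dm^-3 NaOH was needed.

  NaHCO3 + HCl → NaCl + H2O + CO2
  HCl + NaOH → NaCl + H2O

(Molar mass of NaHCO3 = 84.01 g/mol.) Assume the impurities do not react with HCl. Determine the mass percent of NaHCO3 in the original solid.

n(HCl) added = 0.04927 × 0.5526 = 0.02723 mol
n(NaOH) used in back-titration = 0.02961 × 0.1047 = 3.100 × 10^-3 mol
n(HCl) left over = 3.100 × 10^-3 mol (1:1 ratio)
n(HCl) consumed by analyte = 0.02723 − 3.100 × 10^-3 = 0.02413 mol
n(NaHCO3) = 0.02413 mol (1:1 ratio)
mass of NaHCO3 = 0.02413 × 84.01 = 2.027 g
% NaHCO3 = 2.027 / 2.272 × 100 = 89.21 %

89.21 %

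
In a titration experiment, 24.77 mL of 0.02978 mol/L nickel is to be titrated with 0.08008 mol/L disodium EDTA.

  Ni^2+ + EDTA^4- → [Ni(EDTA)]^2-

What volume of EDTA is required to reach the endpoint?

n(Ni2+) = 0.02477 L × 0.02978 mol/L = 7.377 × 10^-4 mol
n(EDTA) = 7.377 × 10^-4 mol (1:1 stoichiometry)
V(EDTA) = 7.377 × 10^-4 mol / 0.08008 mol/L = 0.009211 L = 9.211 mL

9.211 mL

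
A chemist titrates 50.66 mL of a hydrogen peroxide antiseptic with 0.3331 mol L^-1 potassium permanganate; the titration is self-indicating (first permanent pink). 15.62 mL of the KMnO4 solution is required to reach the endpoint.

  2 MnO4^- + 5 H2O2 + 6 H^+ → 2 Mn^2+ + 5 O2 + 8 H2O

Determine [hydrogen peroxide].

n(KMnO4) = 0.01562 L × 0.3331 mol/L = 5.203 × 10^-3 mol
From the 5:2 mole ratio, n(H2O2) = 5/2 × 5.203 × 10^-3 = 0.01301 mol
[H2O2] = 0.01301 mol / 0.05066 L = 0.2568 mol/L

0.2568 mol/L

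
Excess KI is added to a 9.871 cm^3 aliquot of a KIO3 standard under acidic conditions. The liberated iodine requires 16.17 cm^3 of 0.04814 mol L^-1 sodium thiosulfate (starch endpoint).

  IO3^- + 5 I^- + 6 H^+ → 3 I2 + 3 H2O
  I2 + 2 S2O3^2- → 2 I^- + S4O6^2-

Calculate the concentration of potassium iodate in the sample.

n(S2O3^2-) = 0.01617 × 0.04814 = 7.784 × 10^-4 mol
n(I2) = n(S2O3^2-)/2 = 3.892 × 10^-4 mol
From the 1:3 ratio, n(IO3^-) in the aliquot = 1/3 × 3.892 × 10^-4 = 1.297 × 10^-4 mol
[IO3^-] = 1.297 × 10^-4 / 0.009871 = 0.01314 mol/L

0.01314 mol/L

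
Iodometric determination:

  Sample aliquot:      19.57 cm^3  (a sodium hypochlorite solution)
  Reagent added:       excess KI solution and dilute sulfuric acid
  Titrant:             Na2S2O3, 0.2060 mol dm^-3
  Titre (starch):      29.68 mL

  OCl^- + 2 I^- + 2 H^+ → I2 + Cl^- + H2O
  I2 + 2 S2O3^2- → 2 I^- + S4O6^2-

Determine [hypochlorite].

0.1562 mol/L

n(S2O3^2-) = 0.02968 × 0.2060 = 6.114 × 10^-3 mol
n(I2) = n(S2O3^2-)/2 = 3.057 × 10^-3 mol
n(OCl^-) in the aliquot = 3.057 × 10^-3 mol (1:1 ratio)
[OCl^-] = 3.057 × 10^-3 / 0.01957 = 0.1562 mol/L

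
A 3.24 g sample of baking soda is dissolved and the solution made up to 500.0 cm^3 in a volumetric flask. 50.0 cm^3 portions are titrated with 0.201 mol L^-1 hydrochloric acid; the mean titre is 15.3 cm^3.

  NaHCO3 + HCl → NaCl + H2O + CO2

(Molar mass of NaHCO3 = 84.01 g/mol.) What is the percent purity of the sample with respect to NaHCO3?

n(HCl) per titration = 0.0153 × 0.201 = 3.08 × 10^-3 mol
n(NaHCO3) in each aliquot = 3.08 × 10^-3 mol (1:1 ratio)
n(NaHCO3) in the whole flask = 3.08 × 10^-3 × 500.0/50.0 = 0.0308 mol
mass of NaHCO3 = 0.0308 × 84.01 = 2.58 g
% NaHCO3 = 2.58 / 3.24 × 100 = 79.7 %

79.7 %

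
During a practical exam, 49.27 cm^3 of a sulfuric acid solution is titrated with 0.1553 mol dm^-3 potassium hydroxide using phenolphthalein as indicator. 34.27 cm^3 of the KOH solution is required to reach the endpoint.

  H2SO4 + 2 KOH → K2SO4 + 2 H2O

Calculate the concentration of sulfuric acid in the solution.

0.05401 mol/L

n(KOH) = 0.03427 L × 0.1553 mol/L = 5.322 × 10^-3 mol
From the 1:2 mole ratio, n(H2SO4) = 1/2 × 5.322 × 10^-3 = 2.661 × 10^-3 mol
[H2SO4] = 2.661 × 10^-3 mol / 0.04927 L = 0.05401 mol/L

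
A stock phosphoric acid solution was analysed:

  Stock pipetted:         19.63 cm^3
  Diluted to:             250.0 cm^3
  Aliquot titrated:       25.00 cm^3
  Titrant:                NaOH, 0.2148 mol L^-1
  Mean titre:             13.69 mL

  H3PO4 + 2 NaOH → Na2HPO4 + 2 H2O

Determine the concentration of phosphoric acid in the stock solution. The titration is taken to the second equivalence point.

n(NaOH) = 0.01369 × 0.2148 = 2.941 × 10^-3 mol
From the 1:2 ratio, n(H3PO4) in the aliquot = 1/2 × 2.941 × 10^-3 = 1.470 × 10^-3 mol
[H3PO4]_dilute = 1.470 × 10^-3 / 0.02500 = 0.05881 mol/L
Dilution factor = 250.0 / 19.63 = 12.74
[H3PO4]_stock = 0.05881 × 12.74 = 0.7490 mol/L

0.7490 mol/L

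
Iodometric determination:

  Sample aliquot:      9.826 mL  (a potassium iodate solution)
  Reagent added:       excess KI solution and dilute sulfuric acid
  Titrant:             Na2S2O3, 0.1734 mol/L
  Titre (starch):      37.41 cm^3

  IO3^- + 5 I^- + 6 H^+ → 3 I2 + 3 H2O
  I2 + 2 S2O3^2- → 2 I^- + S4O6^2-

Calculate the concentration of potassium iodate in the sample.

0.1100 mol/L

n(S2O3^2-) = 0.03741 × 0.1734 = 6.487 × 10^-3 mol
n(I2) = n(S2O3^2-)/2 = 3.243 × 10^-3 mol
From the 1:3 ratio, n(IO3^-) in the aliquot = 1/3 × 3.243 × 10^-3 = 1.081 × 10^-3 mol
[IO3^-] = 1.081 × 10^-3 / 0.009826 = 0.1100 mol/L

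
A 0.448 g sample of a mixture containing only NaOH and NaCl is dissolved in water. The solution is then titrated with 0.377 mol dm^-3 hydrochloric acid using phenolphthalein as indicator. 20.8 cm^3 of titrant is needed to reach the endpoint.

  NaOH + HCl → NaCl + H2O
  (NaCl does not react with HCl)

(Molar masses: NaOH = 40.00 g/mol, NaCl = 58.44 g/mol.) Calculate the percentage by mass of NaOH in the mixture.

n(HCl) = 0.0208 × 0.377 = 7.84 × 10^-3 mol
Let x = n(NaOH), y = n(NaCl).
Titrant: 1x = 7.84 × 10^-3;  mass: 40.00x + 58.44y = 0.448
Solving, x = 7.84 × 10^-3 mol, y = 2.30 × 10^-3 mol
mass of NaOH = 7.84 × 10^-3 × 40.00 = 0.314 g
% NaOH = 0.314 / 0.448 × 100 = 70.0 %

70.0 %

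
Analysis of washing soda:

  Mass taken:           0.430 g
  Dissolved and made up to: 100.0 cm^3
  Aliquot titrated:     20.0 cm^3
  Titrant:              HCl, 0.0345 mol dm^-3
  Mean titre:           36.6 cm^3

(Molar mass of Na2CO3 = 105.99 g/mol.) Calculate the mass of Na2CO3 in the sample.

0.335 g

Na2CO3 + 2 HCl → 2 NaCl + H2O + CO2
n(HCl) per titration = 0.0366 × 0.0345 = 1.26 × 10^-3 mol
From the 1:2 ratio, n(Na2CO3) in each aliquot = 1/2 × 1.26 × 10^-3 = 6.31 × 10^-4 mol
n(Na2CO3) in the whole flask = 6.31 × 10^-4 × 100.0/20.0 = 3.16 × 10^-3 mol
mass of Na2CO3 = 3.16 × 10^-3 × 105.99 = 0.335 g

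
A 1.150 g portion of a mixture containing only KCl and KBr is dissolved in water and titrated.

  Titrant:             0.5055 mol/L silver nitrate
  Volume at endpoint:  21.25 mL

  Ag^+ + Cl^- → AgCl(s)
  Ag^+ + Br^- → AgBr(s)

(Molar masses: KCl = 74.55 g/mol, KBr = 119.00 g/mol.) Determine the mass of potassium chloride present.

n(AgNO3) = 0.02125 × 0.5055 = 0.01074 mol
Let x = n(KCl), y = n(KBr).
Titrant: 1x + 1y = 0.01074;  mass: 74.55x + 119.00y = 1.150
Solving, x = 2.886 × 10^-3 mol, y = 7.856 × 10^-3 mol
mass of KCl = 2.886 × 10^-3 × 74.55 = 0.2152 g

0.2152 g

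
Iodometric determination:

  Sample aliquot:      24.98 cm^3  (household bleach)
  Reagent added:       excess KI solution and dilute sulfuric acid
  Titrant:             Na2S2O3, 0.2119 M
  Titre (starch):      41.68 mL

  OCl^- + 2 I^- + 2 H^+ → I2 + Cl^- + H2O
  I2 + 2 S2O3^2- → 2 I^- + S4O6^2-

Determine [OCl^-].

n(S2O3^2-) = 0.04168 × 0.2119 = 8.832 × 10^-3 mol
n(I2) = n(S2O3^2-)/2 = 4.416 × 10^-3 mol
n(OCl^-) in the aliquot = 4.416 × 10^-3 mol (1:1 ratio)
[OCl^-] = 4.416 × 10^-3 / 0.02498 = 0.1768 mol/L

0.1768 M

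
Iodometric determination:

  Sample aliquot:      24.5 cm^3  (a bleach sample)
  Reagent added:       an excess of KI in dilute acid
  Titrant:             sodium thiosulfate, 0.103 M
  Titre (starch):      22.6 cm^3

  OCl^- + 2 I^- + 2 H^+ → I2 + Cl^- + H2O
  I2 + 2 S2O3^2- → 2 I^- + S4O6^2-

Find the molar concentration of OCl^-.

n(S2O3^2-) = 0.0226 × 0.103 = 2.33 × 10^-3 mol
n(I2) = n(S2O3^2-)/2 = 1.16 × 10^-3 mol
n(OCl^-) in the aliquot = 1.16 × 10^-3 mol (1:1 ratio)
[OCl^-] = 1.16 × 10^-3 / 0.0245 = 0.0475 mol/L

0.0475 M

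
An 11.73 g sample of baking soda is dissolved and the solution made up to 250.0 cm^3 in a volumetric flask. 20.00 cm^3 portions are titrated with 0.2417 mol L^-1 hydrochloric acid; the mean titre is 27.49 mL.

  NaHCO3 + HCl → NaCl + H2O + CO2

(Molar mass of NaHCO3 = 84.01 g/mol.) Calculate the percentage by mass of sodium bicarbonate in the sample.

59.48 %

n(HCl) per titration = 0.02749 × 0.2417 = 6.644 × 10^-3 mol
n(NaHCO3) in each aliquot = 6.644 × 10^-3 mol (1:1 ratio)
n(NaHCO3) in the whole flask = 6.644 × 10^-3 × 250.0/20.00 = 0.08305 mol
mass of NaHCO3 = 0.08305 × 84.01 = 6.977 g
% NaHCO3 = 6.977 / 11.73 × 100 = 59.48 %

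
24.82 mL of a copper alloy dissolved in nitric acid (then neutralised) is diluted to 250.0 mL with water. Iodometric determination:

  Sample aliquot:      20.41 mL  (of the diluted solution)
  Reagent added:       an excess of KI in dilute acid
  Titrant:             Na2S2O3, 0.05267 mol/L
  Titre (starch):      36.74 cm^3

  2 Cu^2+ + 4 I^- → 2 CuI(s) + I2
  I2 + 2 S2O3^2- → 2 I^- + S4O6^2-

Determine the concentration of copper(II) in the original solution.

n(S2O3^2-) = 0.03674 × 0.05267 = 1.935 × 10^-3 mol
n(I2) = n(S2O3^2-)/2 = 9.675 × 10^-4 mol
From the 2:1 ratio, n(Cu2+) in the aliquot = 2/1 × 9.675 × 10^-4 = 1.935 × 10^-3 mol
[Cu2+]_dilute = 1.935 × 10^-3 / 0.02041 = 0.09481 mol/L
[Cu2+]_original = 0.09481 × 250.0/24.82 = 0.9550 mol/L

0.9550 mol/L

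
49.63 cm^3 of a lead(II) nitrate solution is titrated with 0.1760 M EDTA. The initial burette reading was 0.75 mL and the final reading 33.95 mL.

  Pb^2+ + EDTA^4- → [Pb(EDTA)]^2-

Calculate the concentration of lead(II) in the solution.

0.1177 M

n(EDTA) = 0.03320 L × 0.1760 mol/L = 5.843 × 10^-3 mol
n(Pb2+) = 5.843 × 10^-3 mol (1:1 mole ratio)
[Pb2+] = 5.843 × 10^-3 mol / 0.04963 L = 0.1177 mol/L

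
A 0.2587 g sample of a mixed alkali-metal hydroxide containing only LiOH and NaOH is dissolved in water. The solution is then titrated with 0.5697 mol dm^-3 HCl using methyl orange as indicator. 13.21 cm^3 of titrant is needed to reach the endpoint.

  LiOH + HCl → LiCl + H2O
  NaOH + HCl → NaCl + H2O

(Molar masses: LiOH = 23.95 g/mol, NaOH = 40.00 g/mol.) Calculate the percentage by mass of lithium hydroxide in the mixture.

24.42 %

n(HCl) = 0.01321 × 0.5697 = 7.526 × 10^-3 mol
Let x = n(LiOH), y = n(NaOH).
Titrant: 1x + 1y = 7.526 × 10^-3;  mass: 23.95x + 40.00y = 0.2587
Solving, x = 2.637 × 10^-3 mol, y = 4.888 × 10^-3 mol
mass of LiOH = 2.637 × 10^-3 × 23.95 = 0.06316 g
% LiOH = 0.06316 / 0.2587 × 100 = 24.42 %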